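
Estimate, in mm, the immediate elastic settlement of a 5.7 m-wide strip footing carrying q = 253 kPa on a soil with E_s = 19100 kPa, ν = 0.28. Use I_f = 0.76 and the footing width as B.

Immediate (elastic) settlement: S_e = q·B·(1−ν²)/E_s · I_f.
S_e = 253 × 5.7 × (1 − 0.28²) / 19100 × 0.76
    = 253 × 5.7 × 0.9216 / 19100 × 0.76
    = 0.05288 m = 52.88 mm

S_e ≈ 52.9 mm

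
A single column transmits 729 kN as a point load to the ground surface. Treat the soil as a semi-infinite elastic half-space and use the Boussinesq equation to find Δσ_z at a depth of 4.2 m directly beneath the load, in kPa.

Δσ_z ≈ 19.7 kPa

Boussinesq vertical stress below a point load on an elastic half-space:
Δσ_z = 3P/(2πz²) · [1 + (r/z)²]^(−5/2)
r/z = 0/4.2 = 0; [1+(r/z)²]^(−5/2) = 1.
Δσ_z = 3×729/(2π×4.2²) × 1 = 19.732 × 1 = 19.73 kPa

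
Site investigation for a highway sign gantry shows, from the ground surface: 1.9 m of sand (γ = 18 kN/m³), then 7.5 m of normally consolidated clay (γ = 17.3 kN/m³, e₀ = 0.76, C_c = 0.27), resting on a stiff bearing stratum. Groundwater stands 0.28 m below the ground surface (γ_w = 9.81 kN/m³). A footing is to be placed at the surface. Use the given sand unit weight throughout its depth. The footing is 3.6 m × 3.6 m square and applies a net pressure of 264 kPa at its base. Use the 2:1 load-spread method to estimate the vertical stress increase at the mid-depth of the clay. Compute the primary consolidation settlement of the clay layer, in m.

Mid-depth of clay below the ground surface: z = 1.9 + 7.5/2 = 5.65 m.
Total vertical stress at mid-clay: σ_v = 18×1.9 + 17.3×3.75 = 99.075 kPa.
Pore pressure: u = 9.81×(5.65 − 0.28) = 52.68 kPa.
Initial effective stress: σ'_0 = σ_v − u = 99.075 − 52.68 = 46.395 kPa.
Stress increase at mid-clay by the 2:1 spreading method:
Δσ = qBL/((B+z)(L+z)) = 264×3.6×3.6/((3.6+5.65)(3.6+5.65)) = 39.988 kPa
Final effective stress: σ'_f = σ'_0 + Δσ = 46.395 + 39.988 = 86.383 kPa.
Normally consolidated clay, so the full stress increment lies on the virgin compression line:
S_c = C_c·H/(1+e₀)·log₁₀(σ'_f/σ'_0) = 0.27×7.5/(1+0.76)×log₁₀(86.383/46.395)
    = 1.1506 × 0.26996 = 0.3106 m

S_c ≈ 0.311 m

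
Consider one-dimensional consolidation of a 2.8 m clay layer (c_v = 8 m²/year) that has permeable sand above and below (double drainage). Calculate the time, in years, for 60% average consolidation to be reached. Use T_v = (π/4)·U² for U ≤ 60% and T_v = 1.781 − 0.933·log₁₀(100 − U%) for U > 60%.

Drainage path length: H_d = H/2 = 1.4 m (double drainage).
U ≤ 60%: T_v = (π/4)·U² = (π/4)×0.6² = 0.28274.
t = T_v·H_d²/c_v = 0.28274×1.4²/8 = 0.06927 years.

t ≈ 0.0693 years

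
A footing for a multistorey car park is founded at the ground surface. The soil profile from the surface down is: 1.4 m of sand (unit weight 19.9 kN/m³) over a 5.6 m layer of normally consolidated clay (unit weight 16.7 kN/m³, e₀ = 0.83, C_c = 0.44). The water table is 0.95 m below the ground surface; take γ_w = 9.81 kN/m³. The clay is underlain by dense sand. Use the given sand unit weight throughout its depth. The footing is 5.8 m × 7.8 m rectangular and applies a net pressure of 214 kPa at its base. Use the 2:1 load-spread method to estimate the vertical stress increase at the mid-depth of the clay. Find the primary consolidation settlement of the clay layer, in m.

Mid-depth of clay below the ground surface: z = 1.4 + 5.6/2 = 4.2 m.
Total vertical stress at mid-clay: σ_v = 19.9×1.4 + 16.7×2.8 = 74.62 kPa.
Pore pressure: u = 9.81×(4.2 − 0.95) = 31.883 kPa.
Initial effective stress: σ'_0 = σ_v − u = 74.62 − 31.883 = 42.737 kPa.
Stress increase at mid-clay by the 2:1 spreading method:
Δσ = qBL/((B+z)(L+z)) = 214×5.8×7.8/((5.8+4.2)(7.8+4.2)) = 80.678 kPa
Final effective stress: σ'_f = σ'_0 + Δσ = 42.737 + 80.678 = 123.41 kPa.
Normally consolidated clay, so the full stress increment lies on the virgin compression line:
S_c = C_c·H/(1+e₀)·log₁₀(σ'_f/σ'_0) = 0.44×5.6/(1+0.83)×log₁₀(123.41/42.737)
    = 1.3464 × 0.46055 = 0.6201 m

S_c ≈ 0.62 m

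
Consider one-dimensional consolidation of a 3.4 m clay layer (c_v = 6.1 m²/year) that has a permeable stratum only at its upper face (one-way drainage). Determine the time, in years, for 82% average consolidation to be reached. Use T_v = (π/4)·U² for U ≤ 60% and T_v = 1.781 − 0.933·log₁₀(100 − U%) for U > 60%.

t ≈ 1.16 years

Drainage path length: H_d = H = 3.4 m (single drainage).
U > 60%: T_v = 1.781 − 0.933·log₁₀(100 − 82) = 0.60983.
t = T_v·H_d²/c_v = 0.60983×3.4²/6.1 = 1.156 years.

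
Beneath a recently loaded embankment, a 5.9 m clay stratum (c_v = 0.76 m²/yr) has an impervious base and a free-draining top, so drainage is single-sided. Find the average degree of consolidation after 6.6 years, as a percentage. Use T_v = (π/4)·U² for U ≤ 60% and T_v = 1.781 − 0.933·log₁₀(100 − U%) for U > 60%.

U ≈ 42.8 %

Drainage path length: H_d = H = 5.9 m (single drainage).
T_v = c_v·t/H_d² = 0.76×6.6/5.9² = 0.1441.
T_v = 0.1441 corresponds to the U ≤ 60% branch:
U = √(4T_v/π) = 0.4283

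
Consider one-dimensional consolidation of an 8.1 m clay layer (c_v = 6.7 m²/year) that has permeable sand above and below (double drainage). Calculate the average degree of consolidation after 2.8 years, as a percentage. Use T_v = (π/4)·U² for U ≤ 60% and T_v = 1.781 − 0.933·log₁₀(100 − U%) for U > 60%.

Drainage path length: H_d = H/2 = 4.05 m (double drainage).
T_v = c_v·t/H_d² = 6.7×2.8/4.05² = 1.1437.
T_v = 1.1437 corresponds to the U > 60% branch:
U = 1 − 10^((1.781 − T_v)/0.933)/100 = 0.9518

U ≈ 95.2 %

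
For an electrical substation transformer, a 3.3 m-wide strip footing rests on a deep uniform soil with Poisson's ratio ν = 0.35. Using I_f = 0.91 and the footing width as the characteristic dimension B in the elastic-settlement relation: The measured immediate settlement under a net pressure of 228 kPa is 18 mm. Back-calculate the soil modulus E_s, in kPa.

E_s ≈ 33400 kPa

S_e = q·B·(1−ν²)/E_s · I_f  ⇒  E_s = q·B·(1−ν²)·I_f / S_e.
E_s = 228 × 3.3 × 0.8775 × 0.91 / 0.018 = 33380 kPa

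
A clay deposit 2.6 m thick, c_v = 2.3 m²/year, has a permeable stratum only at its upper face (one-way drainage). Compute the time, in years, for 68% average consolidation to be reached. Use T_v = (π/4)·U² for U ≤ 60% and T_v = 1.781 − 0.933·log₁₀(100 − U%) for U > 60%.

t ≈ 1.11 years

Drainage path length: H_d = H = 2.6 m (single drainage).
U > 60%: T_v = 1.781 − 0.933·log₁₀(100 − 68) = 0.3767.
t = T_v·H_d²/c_v = 0.3767×2.6²/2.3 = 1.107 years.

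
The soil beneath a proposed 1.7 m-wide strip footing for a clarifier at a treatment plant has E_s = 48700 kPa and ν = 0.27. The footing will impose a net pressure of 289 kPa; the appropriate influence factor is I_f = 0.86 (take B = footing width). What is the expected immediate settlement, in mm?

S_e ≈ 8.04 mm

Immediate (elastic) settlement: S_e = q·B·(1−ν²)/E_s · I_f.
S_e = 289 × 1.7 × (1 − 0.27²) / 48700 × 0.86
    = 289 × 1.7 × 0.9271 / 48700 × 0.86
    = 0.008043 m = 8.043 mm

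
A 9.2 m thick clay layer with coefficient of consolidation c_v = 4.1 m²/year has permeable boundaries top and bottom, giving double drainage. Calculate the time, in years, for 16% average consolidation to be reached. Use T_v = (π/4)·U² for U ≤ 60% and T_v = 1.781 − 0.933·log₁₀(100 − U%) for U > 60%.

Drainage path length: H_d = H/2 = 4.6 m (double drainage).
U ≤ 60%: T_v = (π/4)·U² = (π/4)×0.16² = 0.020106.
t = T_v·H_d²/c_v = 0.020106×4.6²/4.1 = 0.1038 years.

t ≈ 0.104 years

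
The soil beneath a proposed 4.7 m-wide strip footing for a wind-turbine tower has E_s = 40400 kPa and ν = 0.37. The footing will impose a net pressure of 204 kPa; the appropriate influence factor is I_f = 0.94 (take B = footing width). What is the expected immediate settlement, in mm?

S_e ≈ 19.3 mm

Immediate (elastic) settlement: S_e = q·B·(1−ν²)/E_s · I_f.
S_e = 204 × 4.7 × (1 − 0.37²) / 40400 × 0.94
    = 204 × 4.7 × 0.8631 / 40400 × 0.94
    = 0.01925 m = 19.25 mm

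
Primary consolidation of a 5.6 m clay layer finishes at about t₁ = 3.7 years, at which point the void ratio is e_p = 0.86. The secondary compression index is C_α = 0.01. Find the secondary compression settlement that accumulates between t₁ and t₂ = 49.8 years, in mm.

S_s ≈ 34 mm

Secondary compression: S_s = C_α·H/(1+e_p)·log₁₀(t₂/t₁)
S_s = 0.01×5.6/(1+0.86)×log₁₀(49.8/3.7)
    = 0.03011 × 1.129 = 0.03399 m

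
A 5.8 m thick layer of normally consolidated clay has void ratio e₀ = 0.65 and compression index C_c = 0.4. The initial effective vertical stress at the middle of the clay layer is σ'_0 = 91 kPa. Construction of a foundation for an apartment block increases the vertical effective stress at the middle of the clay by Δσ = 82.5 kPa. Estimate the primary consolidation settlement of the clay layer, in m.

Final effective stress: σ'_f = σ'_0 + Δσ = 91 + 82.5 = 173.5 kPa.
Normally consolidated clay, so the full stress increment lies on the virgin compression line:
S_c = C_c·H/(1+e₀)·log₁₀(σ'_f/σ'_0) = 0.4×5.8/(1+0.65)×log₁₀(173.5/91)
    = 1.4061 × 0.28026 = 0.3941 m

S_c ≈ 0.394 m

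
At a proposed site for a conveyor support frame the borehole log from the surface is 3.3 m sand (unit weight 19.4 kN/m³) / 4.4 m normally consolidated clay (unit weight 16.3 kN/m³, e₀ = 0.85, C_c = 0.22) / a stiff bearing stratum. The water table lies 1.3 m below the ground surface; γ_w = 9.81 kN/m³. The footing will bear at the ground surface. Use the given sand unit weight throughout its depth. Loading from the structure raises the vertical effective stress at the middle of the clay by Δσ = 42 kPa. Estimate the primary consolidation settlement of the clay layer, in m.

S_c ≈ 0.123 m

Mid-depth of clay below the ground surface: z = 3.3 + 4.4/2 = 5.5 m.
Total vertical stress at mid-clay: σ_v = 19.4×3.3 + 16.3×2.2 = 99.88 kPa.
Pore pressure: u = 9.81×(5.5 − 1.3) = 41.202 kPa.
Initial effective stress: σ'_0 = σ_v − u = 99.88 − 41.202 = 58.678 kPa.
Final effective stress: σ'_f = σ'_0 + Δσ = 58.678 + 42 = 100.68 kPa.
Normally consolidated clay, so the full stress increment lies on the virgin compression line:
S_c = C_c·H/(1+e₀)·log₁₀(σ'_f/σ'_0) = 0.22×4.4/(1+0.85)×log₁₀(100.68/58.678)
    = 0.52324 × 0.23447 = 0.1227 m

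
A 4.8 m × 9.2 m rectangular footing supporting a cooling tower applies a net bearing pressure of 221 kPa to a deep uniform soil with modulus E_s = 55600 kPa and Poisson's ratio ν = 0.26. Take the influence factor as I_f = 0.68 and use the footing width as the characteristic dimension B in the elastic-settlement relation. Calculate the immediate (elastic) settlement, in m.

S_e ≈ 0.0121 m

Immediate (elastic) settlement: S_e = q·B·(1−ν²)/E_s · I_f.
S_e = 221 × 4.8 × (1 − 0.26²) / 55600 × 0.68
    = 221 × 4.8 × 0.9324 / 55600 × 0.68
    = 0.0121 m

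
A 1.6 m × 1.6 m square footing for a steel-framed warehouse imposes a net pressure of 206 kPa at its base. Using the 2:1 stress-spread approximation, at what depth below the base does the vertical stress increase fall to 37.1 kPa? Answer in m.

2:1 spreading — at depth z the loaded area has grown by z in each plan dimension:
qB²/(B+z)² = Δσ_z ⇒ z = B(√(q/Δσ_z) − 1) = 1.6×(√(206/37.1) − 1) = 2.17 m

z ≈ 2.17 m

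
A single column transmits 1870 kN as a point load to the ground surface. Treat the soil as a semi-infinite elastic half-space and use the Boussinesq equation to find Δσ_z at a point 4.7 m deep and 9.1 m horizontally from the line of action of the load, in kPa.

Boussinesq vertical stress below a point load on an elastic half-space:
Δσ_z = 3P/(2πz²) · [1 + (r/z)²]^(−5/2)
r/z = 9.1/4.7 = 1.9362; [1+(r/z)²]^(−5/2) = 0.020349.
Δσ_z = 3×1870/(2π×4.7²) × 0.020349 = 40.419 × 0.020349 = 0.8225 kPa

Δσ_z ≈ 0.822 kPa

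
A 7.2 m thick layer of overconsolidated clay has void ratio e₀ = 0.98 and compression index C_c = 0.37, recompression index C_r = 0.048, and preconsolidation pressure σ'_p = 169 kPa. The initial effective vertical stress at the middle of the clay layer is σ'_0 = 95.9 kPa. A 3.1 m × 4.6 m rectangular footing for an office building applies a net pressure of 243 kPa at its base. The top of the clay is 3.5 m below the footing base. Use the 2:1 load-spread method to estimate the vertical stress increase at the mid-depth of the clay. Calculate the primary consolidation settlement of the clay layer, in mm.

S_c ≈ 20.1 mm

Mid-depth of clay below the footing base: z = 3.5 + 7.2/2 = 7.1 m.
Stress increase at mid-clay by the 2:1 spreading method:
Δσ = qBL/((B+z)(L+z)) = 243×3.1×4.6/((3.1+7.1)(4.6+7.1)) = 29.036 kPa
Final effective stress: σ'_f = 95.9 + 29.036 = 124.94 kPa.
σ'_f = 124.94 ≤ σ'_p = 169 kPa, so the clay remains overconsolidated and only the recompression index applies:
S_c = C_r·H/(1+e₀)·log₁₀(σ'_f/σ'_0) = 0.048×7.2/1.98×log₁₀(124.94/95.9)
    = 0.17455 × 0.11488 = 0.02005 m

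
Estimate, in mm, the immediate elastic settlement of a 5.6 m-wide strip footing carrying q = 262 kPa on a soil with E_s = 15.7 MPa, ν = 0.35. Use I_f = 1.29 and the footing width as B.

S_e ≈ 106 mm

Immediate (elastic) settlement: S_e = q·B·(1−ν²)/E_s · I_f.
E_s = 15.7 MPa = 15700 kPa.
S_e = 262 × 5.6 × (1 − 0.35²) / 15700 × 1.29
    = 262 × 5.6 × 0.8775 / 15700 × 1.29
    = 0.1058 m = 105.8 mm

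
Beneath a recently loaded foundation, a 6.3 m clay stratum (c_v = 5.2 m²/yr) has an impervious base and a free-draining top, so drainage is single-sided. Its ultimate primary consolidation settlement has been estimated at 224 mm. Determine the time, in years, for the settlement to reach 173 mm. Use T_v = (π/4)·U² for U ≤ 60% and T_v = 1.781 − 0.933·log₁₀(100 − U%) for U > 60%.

t ≈ 3.93 years

Drainage path length: H_d = H = 6.3 m (single drainage).
U = S(t)/S_ult = 173/224 = 0.7723.
U > 60%: T_v = 1.781 − 0.933·log₁₀(100 − 77.232) = 0.51462.
t = T_v·H_d²/c_v = 0.51462×6.3²/5.2 = 3.928 years.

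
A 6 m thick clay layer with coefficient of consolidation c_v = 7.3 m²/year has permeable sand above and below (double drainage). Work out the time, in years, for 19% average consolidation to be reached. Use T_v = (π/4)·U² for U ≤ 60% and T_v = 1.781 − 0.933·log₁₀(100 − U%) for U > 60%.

Drainage path length: H_d = H/2 = 3 m (double drainage).
U ≤ 60%: T_v = (π/4)·U² = (π/4)×0.19² = 0.028353.
t = T_v·H_d²/c_v = 0.028353×3²/7.3 = 0.03496 years.

t ≈ 0.035 years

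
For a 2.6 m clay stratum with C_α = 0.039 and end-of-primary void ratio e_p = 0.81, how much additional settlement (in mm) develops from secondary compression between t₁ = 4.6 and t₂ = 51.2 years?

Secondary compression: S_s = C_α·H/(1+e_p)·log₁₀(t₂/t₁)
S_s = 0.039×2.6/(1+0.81)×log₁₀(51.2/4.6)
    = 0.05602 × 1.047 = 0.05863 m

S_s ≈ 58.6 mm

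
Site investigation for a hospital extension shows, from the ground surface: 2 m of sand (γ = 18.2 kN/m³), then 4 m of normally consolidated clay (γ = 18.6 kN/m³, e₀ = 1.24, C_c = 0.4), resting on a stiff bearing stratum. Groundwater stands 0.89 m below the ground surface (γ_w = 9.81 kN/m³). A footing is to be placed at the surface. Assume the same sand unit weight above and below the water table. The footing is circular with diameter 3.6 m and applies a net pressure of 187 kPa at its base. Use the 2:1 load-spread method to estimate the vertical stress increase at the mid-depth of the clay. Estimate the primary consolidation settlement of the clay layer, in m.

Mid-depth of clay below the ground surface: z = 2 + 4/2 = 4 m.
Total vertical stress at mid-clay: σ_v = 18.2×2 + 18.6×2 = 73.6 kPa.
Pore pressure: u = 9.81×(4 − 0.89) = 30.509 kPa.
Initial effective stress: σ'_0 = σ_v − u = 73.6 − 30.509 = 43.091 kPa.
Stress increase at mid-clay by the 2:1 spreading method:
Δσ ≈ qD²/(D+z)² = 187×3.6²/(3.6+4)² = 41.958 kPa
Final effective stress: σ'_f = σ'_0 + Δσ = 43.091 + 41.958 = 85.049 kPa.
Normally consolidated clay, so the full stress increment lies on the virgin compression line:
S_c = C_c·H/(1+e₀)·log₁₀(σ'_f/σ'_0) = 0.4×4/(1+1.24)×log₁₀(85.049/43.091)
    = 0.71429 × 0.29528 = 0.2109 m

S_c ≈ 0.211 m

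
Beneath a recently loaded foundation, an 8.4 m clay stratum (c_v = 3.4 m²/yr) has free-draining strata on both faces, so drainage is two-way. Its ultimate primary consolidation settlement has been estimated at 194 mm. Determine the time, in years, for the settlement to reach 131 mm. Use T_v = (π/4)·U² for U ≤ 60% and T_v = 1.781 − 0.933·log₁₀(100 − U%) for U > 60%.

Drainage path length: H_d = H/2 = 4.2 m (double drainage).
U = S(t)/S_ult = 131/194 = 0.6753.
U > 60%: T_v = 1.781 − 0.933·log₁₀(100 − 67.526) = 0.37073.
t = T_v·H_d²/c_v = 0.37073×4.2²/3.4 = 1.923 years.

t ≈ 1.92 years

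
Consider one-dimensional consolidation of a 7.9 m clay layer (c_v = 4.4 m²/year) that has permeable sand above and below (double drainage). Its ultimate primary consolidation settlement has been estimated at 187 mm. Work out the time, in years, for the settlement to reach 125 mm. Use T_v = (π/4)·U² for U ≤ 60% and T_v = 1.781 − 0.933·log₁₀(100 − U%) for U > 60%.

t ≈ 1.28 years

Drainage path length: H_d = H/2 = 3.95 m (double drainage).
U = S(t)/S_ult = 125/187 = 0.6684.
U > 60%: T_v = 1.781 − 0.933·log₁₀(100 − 66.845) = 0.36233.
t = T_v·H_d²/c_v = 0.36233×3.95²/4.4 = 1.285 years.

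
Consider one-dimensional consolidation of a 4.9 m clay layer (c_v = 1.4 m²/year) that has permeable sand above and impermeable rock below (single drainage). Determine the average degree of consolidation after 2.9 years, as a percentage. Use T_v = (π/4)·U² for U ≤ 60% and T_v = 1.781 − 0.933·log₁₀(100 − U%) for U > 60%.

U ≈ 46.4 %

Drainage path length: H_d = H = 4.9 m (single drainage).
T_v = c_v·t/H_d² = 1.4×2.9/4.9² = 0.1691.
T_v = 0.1691 corresponds to the U ≤ 60% branch:
U = √(4T_v/π) = 0.464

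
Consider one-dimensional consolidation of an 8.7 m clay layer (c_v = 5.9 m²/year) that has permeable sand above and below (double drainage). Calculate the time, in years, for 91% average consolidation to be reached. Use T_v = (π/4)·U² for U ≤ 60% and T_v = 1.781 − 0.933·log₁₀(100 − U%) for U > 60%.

t ≈ 2.86 years

Drainage path length: H_d = H/2 = 4.35 m (double drainage).
U > 60%: T_v = 1.781 − 0.933·log₁₀(100 − 91) = 0.89069.
t = T_v·H_d²/c_v = 0.89069×4.35²/5.9 = 2.857 years.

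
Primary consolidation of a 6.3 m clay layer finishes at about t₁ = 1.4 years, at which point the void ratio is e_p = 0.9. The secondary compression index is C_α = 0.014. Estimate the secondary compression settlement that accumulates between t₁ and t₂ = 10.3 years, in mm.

S_s ≈ 40.2 mm

Secondary compression: S_s = C_α·H/(1+e_p)·log₁₀(t₂/t₁)
S_s = 0.014×6.3/(1+0.9)×log₁₀(10.3/1.4)
    = 0.04642 × 0.8667 = 0.04023 m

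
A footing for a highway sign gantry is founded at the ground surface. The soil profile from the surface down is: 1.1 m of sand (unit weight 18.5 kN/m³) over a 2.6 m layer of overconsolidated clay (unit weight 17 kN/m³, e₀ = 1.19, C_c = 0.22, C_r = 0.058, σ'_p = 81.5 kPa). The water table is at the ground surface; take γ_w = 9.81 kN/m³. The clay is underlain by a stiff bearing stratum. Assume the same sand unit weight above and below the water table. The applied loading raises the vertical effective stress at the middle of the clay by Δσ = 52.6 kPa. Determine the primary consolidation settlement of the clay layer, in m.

S_c ≈ 0.0398 m

Mid-depth of clay below the ground surface: z = 1.1 + 2.6/2 = 2.4 m.
Total vertical stress at mid-clay: σ_v = 18.5×1.1 + 17×1.3 = 42.45 kPa.
Pore pressure: u = 9.81×(2.4 − 0) = 23.544 kPa.
Initial effective stress: σ'_0 = σ_v − u = 42.45 − 23.544 = 18.906 kPa.
Final effective stress: σ'_f = 18.906 + 52.6 = 71.506 kPa.
σ'_f = 71.506 ≤ σ'_p = 81.5 kPa, so the clay remains overconsolidated and only the recompression index applies:
S_c = C_r·H/(1+e₀)·log₁₀(σ'_f/σ'_0) = 0.058×2.6/2.19×log₁₀(71.506/18.906)
    = 0.068858 × 0.57774 = 0.03978 m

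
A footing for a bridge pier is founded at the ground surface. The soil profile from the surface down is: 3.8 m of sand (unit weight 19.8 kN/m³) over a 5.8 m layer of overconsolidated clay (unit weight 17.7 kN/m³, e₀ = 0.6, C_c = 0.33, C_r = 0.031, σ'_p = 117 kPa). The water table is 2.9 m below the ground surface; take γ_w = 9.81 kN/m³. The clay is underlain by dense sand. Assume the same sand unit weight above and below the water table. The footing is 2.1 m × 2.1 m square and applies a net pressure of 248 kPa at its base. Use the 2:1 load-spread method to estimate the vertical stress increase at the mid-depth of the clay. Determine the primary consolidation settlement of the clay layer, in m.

Mid-depth of clay below the ground surface: z = 3.8 + 5.8/2 = 6.7 m.
Total vertical stress at mid-clay: σ_v = 19.8×3.8 + 17.7×2.9 = 126.57 kPa.
Pore pressure: u = 9.81×(6.7 − 2.9) = 37.278 kPa.
Initial effective stress: σ'_0 = σ_v − u = 126.57 − 37.278 = 89.292 kPa.
Stress increase at mid-clay by the 2:1 spreading method:
Δσ = qBL/((B+z)(L+z)) = 248×2.1×2.1/((2.1+6.7)(2.1+6.7)) = 14.123 kPa
Final effective stress: σ'_f = 89.292 + 14.123 = 103.42 kPa.
σ'_f = 103.42 ≤ σ'_p = 117 kPa, so the clay remains overconsolidated and only the recompression index applies:
S_c = C_r·H/(1+e₀)·log₁₀(σ'_f/σ'_0) = 0.031×5.8/1.6×log₁₀(103.42/89.292)
    = 0.11238 × 0.063792 = 0.007169 m

S_c ≈ 0.00717 m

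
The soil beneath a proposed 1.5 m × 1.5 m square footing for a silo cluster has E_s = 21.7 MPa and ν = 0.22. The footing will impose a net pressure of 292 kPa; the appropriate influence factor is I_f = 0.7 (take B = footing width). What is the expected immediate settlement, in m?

Immediate (elastic) settlement: S_e = q·B·(1−ν²)/E_s · I_f.
E_s = 21.7 MPa = 21700 kPa.
S_e = 292 × 1.5 × (1 − 0.22²) / 21700 × 0.7
    = 292 × 1.5 × 0.9516 / 21700 × 0.7
    = 0.01345 m

S_e ≈ 0.0134 m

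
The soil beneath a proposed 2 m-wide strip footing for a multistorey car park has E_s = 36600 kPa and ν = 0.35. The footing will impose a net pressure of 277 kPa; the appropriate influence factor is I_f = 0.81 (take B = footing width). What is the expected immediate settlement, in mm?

S_e ≈ 10.8 mm

Immediate (elastic) settlement: S_e = q·B·(1−ν²)/E_s · I_f.
S_e = 277 × 2 × (1 − 0.35²) / 36600 × 0.81
    = 277 × 2 × 0.8775 / 36600 × 0.81
    = 0.01076 m = 10.76 mm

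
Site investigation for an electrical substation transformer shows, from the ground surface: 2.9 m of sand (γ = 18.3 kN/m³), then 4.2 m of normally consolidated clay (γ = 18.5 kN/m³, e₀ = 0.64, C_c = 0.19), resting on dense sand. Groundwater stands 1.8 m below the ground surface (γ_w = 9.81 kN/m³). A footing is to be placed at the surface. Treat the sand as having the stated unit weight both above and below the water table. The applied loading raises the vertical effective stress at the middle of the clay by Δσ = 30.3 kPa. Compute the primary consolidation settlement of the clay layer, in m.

S_c ≈ 0.0858 m

Mid-depth of clay below the ground surface: z = 2.9 + 4.2/2 = 5 m.
Total vertical stress at mid-clay: σ_v = 18.3×2.9 + 18.5×2.1 = 91.92 kPa.
Pore pressure: u = 9.81×(5 − 1.8) = 31.392 kPa.
Initial effective stress: σ'_0 = σ_v − u = 91.92 − 31.392 = 60.528 kPa.
Final effective stress: σ'_f = σ'_0 + Δσ = 60.528 + 30.3 = 90.828 kPa.
Normally consolidated clay, so the full stress increment lies on the virgin compression line:
S_c = C_c·H/(1+e₀)·log₁₀(σ'_f/σ'_0) = 0.19×4.2/(1+0.64)×log₁₀(90.828/60.528)
    = 0.48659 × 0.17626 = 0.08577 m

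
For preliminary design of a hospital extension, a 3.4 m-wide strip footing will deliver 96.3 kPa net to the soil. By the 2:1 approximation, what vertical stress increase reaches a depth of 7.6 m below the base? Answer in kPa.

Δσ_z ≈ 29.8 kPa

By the 2:1 method the load spreads at 1 horizontal : 2 vertical, so at depth z the loaded area has grown by z in each plan dimension:
Δσ = qB/(B+z) = 96.3×3.4/(3.4+7.6) = 29.765 kPa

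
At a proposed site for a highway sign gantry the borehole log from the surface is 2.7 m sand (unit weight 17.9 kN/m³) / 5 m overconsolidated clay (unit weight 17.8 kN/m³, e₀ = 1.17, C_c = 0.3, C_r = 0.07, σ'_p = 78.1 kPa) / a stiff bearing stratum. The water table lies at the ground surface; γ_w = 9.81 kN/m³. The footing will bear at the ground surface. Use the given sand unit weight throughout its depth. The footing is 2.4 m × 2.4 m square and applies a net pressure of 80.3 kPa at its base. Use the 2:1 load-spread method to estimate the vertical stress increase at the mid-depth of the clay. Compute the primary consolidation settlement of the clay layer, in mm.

S_c ≈ 12.3 mm

Mid-depth of clay below the ground surface: z = 2.7 + 5/2 = 5.2 m.
Total vertical stress at mid-clay: σ_v = 17.9×2.7 + 17.8×2.5 = 92.83 kPa.
Pore pressure: u = 9.81×(5.2 − 0) = 51.012 kPa.
Initial effective stress: σ'_0 = σ_v − u = 92.83 − 51.012 = 41.818 kPa.
Stress increase at mid-clay by the 2:1 spreading method:
Δσ = qBL/((B+z)(L+z)) = 80.3×2.4×2.4/((2.4+5.2)(2.4+5.2)) = 8.0078 kPa
Final effective stress: σ'_f = 41.818 + 8.0078 = 49.826 kPa.
σ'_f = 49.826 ≤ σ'_p = 78.1 kPa, so the clay remains overconsolidated and only the recompression index applies:
S_c = C_r·H/(1+e₀)·log₁₀(σ'_f/σ'_0) = 0.07×5/2.17×log₁₀(49.826/41.818)
    = 0.16129 × 0.076093 = 0.01227 m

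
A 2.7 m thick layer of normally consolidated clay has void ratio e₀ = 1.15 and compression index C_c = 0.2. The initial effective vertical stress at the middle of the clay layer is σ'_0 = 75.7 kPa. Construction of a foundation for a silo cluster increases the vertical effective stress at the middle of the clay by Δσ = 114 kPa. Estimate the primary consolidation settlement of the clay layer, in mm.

Final effective stress: σ'_f = σ'_0 + Δσ = 75.7 + 114 = 189.7 kPa.
Normally consolidated clay, so the full stress increment lies on the virgin compression line:
S_c = C_c·H/(1+e₀)·log₁₀(σ'_f/σ'_0) = 0.2×2.7/(1+1.15)×log₁₀(189.7/75.7)
    = 0.25116 × 0.39897 = 0.1002 m

S_c ≈ 100 mm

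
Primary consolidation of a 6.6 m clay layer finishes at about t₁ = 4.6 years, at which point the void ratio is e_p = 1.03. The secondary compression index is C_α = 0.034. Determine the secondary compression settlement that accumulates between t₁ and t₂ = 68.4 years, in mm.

S_s ≈ 130 mm

Secondary compression: S_s = C_α·H/(1+e_p)·log₁₀(t₂/t₁)
S_s = 0.034×6.6/(1+1.03)×log₁₀(68.4/4.6)
    = 0.1105 × 1.172 = 0.1296 m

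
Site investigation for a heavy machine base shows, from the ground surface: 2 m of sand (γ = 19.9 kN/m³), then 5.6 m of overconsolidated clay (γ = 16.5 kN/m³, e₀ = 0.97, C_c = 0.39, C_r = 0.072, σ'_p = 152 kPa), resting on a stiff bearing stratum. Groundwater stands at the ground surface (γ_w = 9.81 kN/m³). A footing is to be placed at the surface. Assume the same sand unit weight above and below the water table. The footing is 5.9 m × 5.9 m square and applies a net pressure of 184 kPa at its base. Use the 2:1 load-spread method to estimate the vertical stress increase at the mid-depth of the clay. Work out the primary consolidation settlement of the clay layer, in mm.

Mid-depth of clay below the ground surface: z = 2 + 5.6/2 = 4.8 m.
Total vertical stress at mid-clay: σ_v = 19.9×2 + 16.5×2.8 = 86 kPa.
Pore pressure: u = 9.81×(4.8 − 0) = 47.088 kPa.
Initial effective stress: σ'_0 = σ_v − u = 86 − 47.088 = 38.912 kPa.
Stress increase at mid-clay by the 2:1 spreading method:
Δσ = qBL/((B+z)(L+z)) = 184×5.9×5.9/((5.9+4.8)(5.9+4.8)) = 55.944 kPa
Final effective stress: σ'_f = 38.912 + 55.944 = 94.856 kPa.
σ'_f = 94.856 ≤ σ'_p = 152 kPa, so the clay remains overconsolidated and only the recompression index applies:
S_c = C_r·H/(1+e₀)·log₁₀(σ'_f/σ'_0) = 0.072×5.6/1.97×log₁₀(94.856/38.912)
    = 0.20467 × 0.38698 = 0.0792 m

S_c ≈ 79.2 mm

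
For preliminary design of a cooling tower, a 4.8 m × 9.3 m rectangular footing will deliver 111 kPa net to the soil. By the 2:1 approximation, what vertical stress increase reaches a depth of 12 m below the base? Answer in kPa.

Δσ_z ≈ 13.8 kPa

By the 2:1 method the load spreads at 1 horizontal : 2 vertical, so at depth z the loaded area has grown by z in each plan dimension:
Δσ = qBL/((B+z)(L+z)) = 111×4.8×9.3/((4.8+12)(9.3+12)) = 13.847 kPa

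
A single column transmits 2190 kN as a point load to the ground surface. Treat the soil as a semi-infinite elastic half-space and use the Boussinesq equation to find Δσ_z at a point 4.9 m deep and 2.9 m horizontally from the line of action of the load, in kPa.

Boussinesq vertical stress below a point load on an elastic half-space:
Δσ_z = 3P/(2πz²) · [1 + (r/z)²]^(−5/2)
r/z = 2.9/4.9 = 0.59184; [1+(r/z)²]^(−5/2) = 0.47201.
Δσ_z = 3×2190/(2π×4.9²) × 0.47201 = 43.551 × 0.47201 = 20.56 kPa

Δσ_z ≈ 20.6 kPa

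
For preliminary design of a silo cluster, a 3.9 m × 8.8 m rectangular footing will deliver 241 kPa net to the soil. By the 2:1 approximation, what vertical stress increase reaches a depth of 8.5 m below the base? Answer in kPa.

By the 2:1 method the load spreads at 1 horizontal : 2 vertical, so at depth z the loaded area has grown by z in each plan dimension:
Δσ = qBL/((B+z)(L+z)) = 241×3.9×8.8/((3.9+8.5)(8.8+8.5)) = 38.556 kPa

Δσ_z ≈ 38.6 kPa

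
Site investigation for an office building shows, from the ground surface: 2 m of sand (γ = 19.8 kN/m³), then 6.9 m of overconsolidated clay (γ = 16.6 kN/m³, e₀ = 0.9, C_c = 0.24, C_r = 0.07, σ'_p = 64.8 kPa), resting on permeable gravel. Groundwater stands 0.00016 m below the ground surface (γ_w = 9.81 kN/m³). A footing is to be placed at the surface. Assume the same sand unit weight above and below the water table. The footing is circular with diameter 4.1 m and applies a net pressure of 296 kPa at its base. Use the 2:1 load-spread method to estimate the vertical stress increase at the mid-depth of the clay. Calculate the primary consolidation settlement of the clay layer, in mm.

Mid-depth of clay below the ground surface: z = 2 + 6.9/2 = 5.45 m.
Total vertical stress at mid-clay: σ_v = 19.8×2 + 16.6×3.45 = 96.87 kPa.
Pore pressure: u = 9.81×(5.45 − 0.00016) = 53.465 kPa.
Initial effective stress: σ'_0 = σ_v − u = 96.87 − 53.465 = 43.405 kPa.
Stress increase at mid-clay by the 2:1 spreading method:
Δσ ≈ qD²/(D+z)² = 296×4.1²/(4.1+5.45)² = 54.557 kPa
Final effective stress: σ'_f = 43.405 + 54.557 = 97.962 kPa.
σ'_f = 97.962 > σ'_p = 64.8 kPa, so the stress path crosses the preconsolidation pressure — recompression up to σ'_p, then virgin compression beyond:
S_c = H/(1+e₀)·[C_r·log₁₀(σ'_p/σ'_0) + C_c·log₁₀(σ'_f/σ'_p)]
    = 6.9/1.9 × [0.07×log₁₀(64.8/43.405) + 0.24×log₁₀(97.962/64.8)]
    = 3.6316 × [0.012182 + 0.043076] = 0.2007 m

S_c ≈ 201 mm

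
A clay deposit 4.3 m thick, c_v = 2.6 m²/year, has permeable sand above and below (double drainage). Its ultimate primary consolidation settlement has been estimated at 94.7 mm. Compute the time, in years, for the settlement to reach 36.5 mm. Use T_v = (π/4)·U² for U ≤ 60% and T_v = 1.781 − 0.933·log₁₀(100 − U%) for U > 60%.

Drainage path length: H_d = H/2 = 2.15 m (double drainage).
U = S(t)/S_ult = 36.5/94.7 = 0.3854.
U ≤ 60%: T_v = (π/4)·U² = (π/4)×0.38543² = 0.11667.
t = T_v·H_d²/c_v = 0.11667×2.15²/2.6 = 0.2074 years.

t ≈ 0.207 years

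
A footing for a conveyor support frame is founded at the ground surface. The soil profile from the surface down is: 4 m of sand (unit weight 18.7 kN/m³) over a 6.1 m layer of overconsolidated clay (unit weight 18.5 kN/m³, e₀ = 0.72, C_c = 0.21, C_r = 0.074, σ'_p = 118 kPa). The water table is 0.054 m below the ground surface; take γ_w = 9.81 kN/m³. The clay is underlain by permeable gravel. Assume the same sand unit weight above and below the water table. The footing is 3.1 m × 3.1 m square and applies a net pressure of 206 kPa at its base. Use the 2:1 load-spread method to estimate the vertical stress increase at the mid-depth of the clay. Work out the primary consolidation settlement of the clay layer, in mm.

Mid-depth of clay below the ground surface: z = 4 + 6.1/2 = 7.05 m.
Total vertical stress at mid-clay: σ_v = 18.7×4 + 18.5×3.05 = 131.22 kPa.
Pore pressure: u = 9.81×(7.05 − 0.054) = 68.631 kPa.
Initial effective stress: σ'_0 = σ_v − u = 131.22 − 68.631 = 62.589 kPa.
Stress increase at mid-clay by the 2:1 spreading method:
Δσ = qBL/((B+z)(L+z)) = 206×3.1×3.1/((3.1+7.05)(3.1+7.05)) = 19.216 kPa
Final effective stress: σ'_f = 62.589 + 19.216 = 81.805 kPa.
σ'_f = 81.805 ≤ σ'_p = 118 kPa, so the clay remains overconsolidated and only the recompression index applies:
S_c = C_r·H/(1+e₀)·log₁₀(σ'_f/σ'_0) = 0.074×6.1/1.72×log₁₀(81.805/62.589)
    = 0.26244 × 0.11628 = 0.03052 m

S_c ≈ 30.5 mm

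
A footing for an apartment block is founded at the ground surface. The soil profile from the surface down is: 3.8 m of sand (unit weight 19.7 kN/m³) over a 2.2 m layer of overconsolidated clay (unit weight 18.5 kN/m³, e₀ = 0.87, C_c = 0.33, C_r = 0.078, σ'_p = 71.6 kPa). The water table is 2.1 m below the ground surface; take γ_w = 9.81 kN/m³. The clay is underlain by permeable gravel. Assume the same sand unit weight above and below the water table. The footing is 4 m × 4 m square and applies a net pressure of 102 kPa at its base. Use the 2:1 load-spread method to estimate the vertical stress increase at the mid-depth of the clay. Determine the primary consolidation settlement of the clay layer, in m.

S_c ≈ 0.0376 m

Mid-depth of clay below the ground surface: z = 3.8 + 2.2/2 = 4.9 m.
Total vertical stress at mid-clay: σ_v = 19.7×3.8 + 18.5×1.1 = 95.21 kPa.
Pore pressure: u = 9.81×(4.9 − 2.1) = 27.468 kPa.
Initial effective stress: σ'_0 = σ_v − u = 95.21 − 27.468 = 67.742 kPa.
Stress increase at mid-clay by the 2:1 spreading method:
Δσ = qBL/((B+z)(L+z)) = 102×4×4/((4+4.9)(4+4.9)) = 20.603 kPa
Final effective stress: σ'_f = 67.742 + 20.603 = 88.345 kPa.
σ'_f = 88.345 > σ'_p = 71.6 kPa, so the stress path crosses the preconsolidation pressure — recompression up to σ'_p, then virgin compression beyond:
S_c = H/(1+e₀)·[C_r·log₁₀(σ'_p/σ'_0) + C_c·log₁₀(σ'_f/σ'_p)]
    = 2.2/1.87 × [0.078×log₁₀(71.6/67.742) + 0.33×log₁₀(88.345/71.6)]
    = 1.1765 × [0.0018763 + 0.030119] = 0.03764 m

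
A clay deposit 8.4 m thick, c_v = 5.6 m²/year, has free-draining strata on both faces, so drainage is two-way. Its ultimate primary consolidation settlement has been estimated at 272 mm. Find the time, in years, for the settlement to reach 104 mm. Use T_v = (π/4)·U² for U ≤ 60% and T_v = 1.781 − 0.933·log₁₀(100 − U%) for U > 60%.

Drainage path length: H_d = H/2 = 4.2 m (double drainage).
U = S(t)/S_ult = 104/272 = 0.3824.
U ≤ 60%: T_v = (π/4)·U² = (π/4)×0.38235² = 0.11482.
t = T_v·H_d²/c_v = 0.11482×4.2²/5.6 = 0.3617 years.

t ≈ 0.362 years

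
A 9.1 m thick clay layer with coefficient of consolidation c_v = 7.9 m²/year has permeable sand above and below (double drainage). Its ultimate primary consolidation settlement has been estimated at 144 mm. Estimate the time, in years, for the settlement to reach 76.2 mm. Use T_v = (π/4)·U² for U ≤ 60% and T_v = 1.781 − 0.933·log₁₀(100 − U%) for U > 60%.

Drainage path length: H_d = H/2 = 4.55 m (double drainage).
U = S(t)/S_ult = 76.2/144 = 0.5292.
U ≤ 60%: T_v = (π/4)·U² = (π/4)×0.52917² = 0.21993.
t = T_v·H_d²/c_v = 0.21993×4.55²/7.9 = 0.5763 years.

t ≈ 0.576 years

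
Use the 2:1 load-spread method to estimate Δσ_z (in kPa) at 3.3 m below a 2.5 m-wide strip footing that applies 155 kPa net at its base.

Δσ_z ≈ 66.8 kPa

By the 2:1 method the load spreads at 1 horizontal : 2 vertical, so at depth z the loaded area has grown by z in each plan dimension:
Δσ = qB/(B+z) = 155×2.5/(2.5+3.3) = 66.81 kPa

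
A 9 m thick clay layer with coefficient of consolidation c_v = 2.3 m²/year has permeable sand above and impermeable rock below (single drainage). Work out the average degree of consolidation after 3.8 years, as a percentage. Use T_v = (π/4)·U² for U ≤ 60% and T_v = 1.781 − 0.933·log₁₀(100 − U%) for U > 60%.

U ≈ 37.1 %

Drainage path length: H_d = H = 9 m (single drainage).
T_v = c_v·t/H_d² = 2.3×3.8/9² = 0.1079.
T_v = 0.1079 corresponds to the U ≤ 60% branch:
U = √(4T_v/π) = 0.3707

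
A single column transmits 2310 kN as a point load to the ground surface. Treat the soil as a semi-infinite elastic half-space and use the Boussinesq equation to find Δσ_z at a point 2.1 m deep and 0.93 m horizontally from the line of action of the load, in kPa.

Δσ_z ≈ 160 kPa

Boussinesq vertical stress below a point load on an elastic half-space:
Δσ_z = 3P/(2πz²) · [1 + (r/z)²]^(−5/2)
r/z = 0.93/2.1 = 0.44286; [1+(r/z)²]^(−5/2) = 0.63909.
Δσ_z = 3×2310/(2π×2.1²) × 0.63909 = 250.1 × 0.63909 = 159.8 kPa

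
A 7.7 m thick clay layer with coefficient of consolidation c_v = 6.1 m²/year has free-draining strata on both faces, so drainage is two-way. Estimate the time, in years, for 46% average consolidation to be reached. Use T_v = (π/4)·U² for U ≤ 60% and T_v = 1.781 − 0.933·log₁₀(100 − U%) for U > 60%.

Drainage path length: H_d = H/2 = 3.85 m (double drainage).
U ≤ 60%: T_v = (π/4)·U² = (π/4)×0.46² = 0.16619.
t = T_v·H_d²/c_v = 0.16619×3.85²/6.1 = 0.4038 years.

t ≈ 0.404 years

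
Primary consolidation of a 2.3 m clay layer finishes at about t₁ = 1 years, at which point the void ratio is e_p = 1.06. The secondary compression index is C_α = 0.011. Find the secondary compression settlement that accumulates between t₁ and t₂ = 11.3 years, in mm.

Secondary compression: S_s = C_α·H/(1+e_p)·log₁₀(t₂/t₁)
S_s = 0.011×2.3/(1+1.06)×log₁₀(11.3/1)
    = 0.01228 × 1.053 = 0.01293 m

S_s ≈ 12.9 mm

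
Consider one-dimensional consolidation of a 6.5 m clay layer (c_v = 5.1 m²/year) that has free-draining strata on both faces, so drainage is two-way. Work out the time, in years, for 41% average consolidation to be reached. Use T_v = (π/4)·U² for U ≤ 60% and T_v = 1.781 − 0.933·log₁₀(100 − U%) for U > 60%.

t ≈ 0.273 years

Drainage path length: H_d = H/2 = 3.25 m (double drainage).
U ≤ 60%: T_v = (π/4)·U² = (π/4)×0.41² = 0.13203.
t = T_v·H_d²/c_v = 0.13203×3.25²/5.1 = 0.2734 years.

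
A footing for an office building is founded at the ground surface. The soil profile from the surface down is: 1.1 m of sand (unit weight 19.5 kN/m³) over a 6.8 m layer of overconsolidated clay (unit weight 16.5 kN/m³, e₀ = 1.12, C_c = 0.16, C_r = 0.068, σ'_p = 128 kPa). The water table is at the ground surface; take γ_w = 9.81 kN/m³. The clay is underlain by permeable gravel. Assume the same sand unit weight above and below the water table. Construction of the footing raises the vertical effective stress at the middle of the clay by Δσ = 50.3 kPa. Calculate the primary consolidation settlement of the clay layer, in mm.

Mid-depth of clay below the ground surface: z = 1.1 + 6.8/2 = 4.5 m.
Total vertical stress at mid-clay: σ_v = 19.5×1.1 + 16.5×3.4 = 77.55 kPa.
Pore pressure: u = 9.81×(4.5 − 0) = 44.145 kPa.
Initial effective stress: σ'_0 = σ_v − u = 77.55 − 44.145 = 33.405 kPa.
Final effective stress: σ'_f = 33.405 + 50.3 = 83.705 kPa.
σ'_f = 83.705 ≤ σ'_p = 128 kPa, so the clay remains overconsolidated and only the recompression index applies:
S_c = C_r·H/(1+e₀)·log₁₀(σ'_f/σ'_0) = 0.068×6.8/2.12×log₁₀(83.705/33.405)
    = 0.21811 × 0.39894 = 0.08701 m

S_c ≈ 87 mm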